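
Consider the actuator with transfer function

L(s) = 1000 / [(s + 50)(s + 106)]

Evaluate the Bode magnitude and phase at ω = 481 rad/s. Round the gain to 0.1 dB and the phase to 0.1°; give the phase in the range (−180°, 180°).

-47.5 dB, -161.6°

At s = jω = j481:
pole (s+50): 50 + j481 → |·| = √(50²+481²) = √233861 ≈ 483.59, ∠ = arctan(481/50) ≈ 84.07°
pole (s+106): 106 + j481 → |·| = √(106²+481²) = √242597 ≈ 492.54, ∠ = arctan(481/106) ≈ 77.57°
|L| = 1000 / 2.3819e+05 ≈ 0.0041983
Gain = 20 log₁₀(0.0041983) ≈ -47.54 dB
∠L = 0.00° − 161.64° = -161.64°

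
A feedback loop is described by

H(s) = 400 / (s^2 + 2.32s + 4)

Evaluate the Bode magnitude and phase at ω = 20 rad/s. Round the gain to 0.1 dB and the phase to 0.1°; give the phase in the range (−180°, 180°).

0.0 dB, -173.3°

At s = jω = j20:
quadratic: (j20)² + 2.32·j20 + 4 = -396 + j46.4 → |·| ≈ 398.71, ∠ ≈ 173.32°
|H| = 400 / 398.71 ≈ 1.0032
Gain = 20 log₁₀(1.0032) ≈ 0.03 dB
∠H = 0.00° − 173.32° = -173.32°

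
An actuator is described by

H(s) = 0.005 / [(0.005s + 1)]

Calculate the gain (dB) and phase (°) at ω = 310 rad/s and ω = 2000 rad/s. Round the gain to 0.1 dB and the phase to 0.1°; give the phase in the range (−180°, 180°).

At ω = 310 rad/s:
pole (1 + j310·0.005) = 1 + j1.55 → |·| ≈ 1.8446, ∠ ≈ 57.17°
|H| = 0.005 · 1 / (1.8446) ≈ 0.0027106
Gain = 20 log₁₀(0.0027106) ≈ -51.34 dB
∠H = (0°) − (57.17°) = -57.17°

At ω = 2000 rad/s:
pole (1 + j2000·0.005) = 1 + j10 → |·| ≈ 10.05, ∠ ≈ 84.29°
|H| = 0.005 · 1 / (10.05) ≈ 0.00049751
Gain = 20 log₁₀(0.00049751) ≈ -66.06 dB
∠H = (0°) − (84.29°) = -84.29°

ω = 310: -51.3 dB, -57.2°; ω = 2000: -66.1 dB, -84.3°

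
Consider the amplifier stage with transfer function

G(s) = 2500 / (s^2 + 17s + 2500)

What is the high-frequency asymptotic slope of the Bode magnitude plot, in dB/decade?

Each pole contributes −20 dB/decade at high frequency; each zero contributes +20 dB/decade.
Net: 0 zero(s) − 2 pole(s) → -40 dB/decade.

-40 dB/decade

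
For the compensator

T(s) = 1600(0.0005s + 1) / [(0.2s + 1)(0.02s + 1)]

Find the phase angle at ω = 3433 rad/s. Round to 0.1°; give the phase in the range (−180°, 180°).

At ω = 3433 rad/s:
zero (1 + j3433·0.0005) = 1 + j1.7165 → |·| ≈ 1.9865, ∠ ≈ 59.78°
pole (1 + j3433·0.2) = 1 + j686.6 → |·| ≈ 686.6, ∠ ≈ 89.92°
pole (1 + j3433·0.02) = 1 + j68.66 → |·| ≈ 68.667, ∠ ≈ 89.17°
∠T = (59.78°) − (89.92° + 89.17°) = -119.31°

-119.3°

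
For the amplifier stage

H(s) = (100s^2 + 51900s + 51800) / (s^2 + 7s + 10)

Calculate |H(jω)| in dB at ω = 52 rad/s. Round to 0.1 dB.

Substitute s = j52:
Numerator: 100(j52)^2 + 51900(j52) + 51800 = -218600 + j2698800
Denominator: (j52)^2 + 7(j52) + 10 = -2694 + j364
|N| = √(218600² + 2698800²) ≈ 2.7076e+06, ∠N ≈ 94.63°
|D| = √(2694² + 364²) ≈ 2718.5, ∠D ≈ 172.31°
|H| = 2.7076e+06 / 2718.5 ≈ 995.99
Gain = 20 log₁₀(995.99) ≈ 59.97 dB

60.0 dB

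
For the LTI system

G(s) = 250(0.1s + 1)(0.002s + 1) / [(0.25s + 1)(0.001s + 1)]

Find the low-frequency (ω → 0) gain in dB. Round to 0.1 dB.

48.0 dB

G(0) = 250 · 1 / 1 = 250
20 log₁₀(250) ≈ 47.96 dB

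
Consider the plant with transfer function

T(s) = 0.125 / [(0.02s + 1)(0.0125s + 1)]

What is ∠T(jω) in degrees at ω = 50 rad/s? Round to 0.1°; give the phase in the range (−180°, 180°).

-77.0°

At ω = 50 rad/s:
pole (1 + j50·0.02) = 1 + j1 → |·| ≈ 1.4142, ∠ ≈ 45.00°
pole (1 + j50·0.0125) = 1 + j0.625 → |·| ≈ 1.1792, ∠ ≈ 32.01°
∠T = (0°) − (45.00° + 32.01°) = -77.01°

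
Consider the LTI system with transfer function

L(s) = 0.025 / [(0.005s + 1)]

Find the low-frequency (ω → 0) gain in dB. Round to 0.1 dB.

-32.0 dB

L(0) = 0.025 · 1 / 1 = 0.025
20 log₁₀(0.025) ≈ -32.04 dB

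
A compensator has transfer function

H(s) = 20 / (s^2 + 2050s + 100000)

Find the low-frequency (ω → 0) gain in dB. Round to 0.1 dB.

-74.0 dB

H(0) = 20 / 100000 = 0.0002
20 log₁₀(0.0002) ≈ -73.98 dB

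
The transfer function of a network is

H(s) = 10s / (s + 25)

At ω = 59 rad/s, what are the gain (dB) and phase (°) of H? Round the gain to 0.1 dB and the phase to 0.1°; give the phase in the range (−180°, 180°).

At s = jω = j59:
zero at origin: s = j59 → |·| = 59, ∠ = 90.00°
pole (s+25): 25 + j59 → |·| = √(25²+59²) = √4106 ≈ 64.078, ∠ = arctan(59/25) ≈ 67.04°
|H| = 10 · 59 / 64.078 ≈ 9.2075
Gain = 20 log₁₀(9.2075) ≈ 19.28 dB
∠H = 90.00° − 67.04° = 22.96°

19.3 dB, 23.0°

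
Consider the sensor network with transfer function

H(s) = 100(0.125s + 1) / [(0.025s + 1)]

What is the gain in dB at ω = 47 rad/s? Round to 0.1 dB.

51.7 dB

At ω = 47 rad/s:
zero (1 + j47·0.125) = 1 + j5.875 → |·| ≈ 5.9595, ∠ ≈ 80.34°
pole (1 + j47·0.025) = 1 + j1.175 → |·| ≈ 1.5429, ∠ ≈ 49.60°
|H| = 100 · 5.9595 / (1.5429) ≈ 386.25
Gain = 20 log₁₀(386.25) ≈ 51.74 dB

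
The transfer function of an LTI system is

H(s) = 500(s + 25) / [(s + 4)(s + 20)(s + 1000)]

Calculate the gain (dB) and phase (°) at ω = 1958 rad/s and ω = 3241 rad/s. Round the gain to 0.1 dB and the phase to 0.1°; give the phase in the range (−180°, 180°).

ω = 1958: -78.7 dB, -153.0°; ω = 3241: -86.8 dB, -162.9°

At s = jω = j1958:
zero (s+25): 25 + j1958 → |·| = √(25²+1958²) = √3834389 ≈ 1958.2, ∠ = arctan(1958/25) ≈ 89.27°
pole (s+4): 4 + j1958 → |·| = √(4²+1958²) = √3833780 ≈ 1958, ∠ = arctan(1958/4) ≈ 89.88°
pole (s+20): 20 + j1958 → |·| = √(20²+1958²) = √3834164 ≈ 1958.1, ∠ = arctan(1958/20) ≈ 89.41°
pole (s+1000): 1000 + j1958 → |·| = √(1000²+1958²) = √4833764 ≈ 2198.6, ∠ = arctan(1958/1000) ≈ 62.95°
|H| = 500 · 1958.2 / 8.4293e+09 ≈ 0.00011615
Gain = 20 log₁₀(0.00011615) ≈ -78.70 dB
∠H = 89.27° − 242.24° = -152.97°

At s = jω = j3241:
zero (s+25): 25 + j3241 → |·| = √(25²+3241²) = √10504706 ≈ 3241.1, ∠ = arctan(3241/25) ≈ 89.56°
pole (s+4): 4 + j3241 → |·| = √(4²+3241²) = √10504097 ≈ 3241, ∠ = arctan(3241/4) ≈ 89.93°
pole (s+20): 20 + j3241 → |·| = √(20²+3241²) = √10504481 ≈ 3241.1, ∠ = arctan(3241/20) ≈ 89.65°
pole (s+1000): 1000 + j3241 → |·| = √(1000²+3241²) = √11504081 ≈ 3391.8, ∠ = arctan(3241/1000) ≈ 72.85°
|H| = 500 · 3241.1 / 3.5629e+10 ≈ 4.5484e-05
Gain = 20 log₁₀(4.5484e-05) ≈ -86.84 dB
∠H = 89.56° − 252.43° = -162.87°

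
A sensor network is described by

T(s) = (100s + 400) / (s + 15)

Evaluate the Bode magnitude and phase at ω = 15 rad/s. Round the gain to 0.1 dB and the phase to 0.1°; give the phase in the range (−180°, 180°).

Substitute s = j15:
Numerator: 100(j15) + 400 = 400 + j1500
Denominator: (j15) + 15 = 15 + j15
|N| = √(400² + 1500²) ≈ 1552.4, ∠N ≈ 75.07°
|D| = √(15² + 15²) ≈ 21.213, ∠D ≈ 45.00°
|T| = 1552.4 / 21.213 ≈ 73.182
Gain = 20 log₁₀(73.182) ≈ 37.29 dB
∠T = 75.07° − 45.00° = 30.07°

37.3 dB, 30.1°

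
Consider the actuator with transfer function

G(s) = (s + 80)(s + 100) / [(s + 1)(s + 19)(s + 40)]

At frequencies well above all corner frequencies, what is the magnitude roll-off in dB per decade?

-20 dB/decade

Each pole contributes −20 dB/decade at high frequency; each zero contributes +20 dB/decade.
Net: 2 zero(s) − 3 pole(s) → -20 dB/decade.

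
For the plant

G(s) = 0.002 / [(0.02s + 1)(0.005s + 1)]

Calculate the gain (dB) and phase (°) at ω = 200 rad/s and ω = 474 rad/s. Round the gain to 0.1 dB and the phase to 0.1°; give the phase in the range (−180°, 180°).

At ω = 200 rad/s:
pole (1 + j200·0.02) = 1 + j4 → |·| ≈ 4.1231, ∠ ≈ 75.96°
pole (1 + j200·0.005) = 1 + j1 → |·| ≈ 1.4142, ∠ ≈ 45.00°
|G| = 0.002 · 1 / (4.1231 · 1.4142) ≈ 0.000343
Gain = 20 log₁₀(0.000343) ≈ -69.29 dB
∠G = (0°) − (75.96° + 45.00°) = -120.96°

At ω = 474 rad/s:
pole (1 + j474·0.02) = 1 + j9.48 → |·| ≈ 9.5326, ∠ ≈ 83.98°
pole (1 + j474·0.005) = 1 + j2.37 → |·| ≈ 2.5723, ∠ ≈ 67.12°
|G| = 0.002 · 1 / (9.5326 · 2.5723) ≈ 8.1564e-05
Gain = 20 log₁₀(8.1564e-05) ≈ -81.77 dB
∠G = (0°) − (83.98° + 67.12°) = -151.10°

ω = 200: -69.3 dB, -121.0°; ω = 474: -81.8 dB, -151.1°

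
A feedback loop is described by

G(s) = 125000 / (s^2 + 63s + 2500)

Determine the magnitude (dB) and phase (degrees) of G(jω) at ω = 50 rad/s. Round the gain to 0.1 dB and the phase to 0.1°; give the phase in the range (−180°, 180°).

At s = jω = j50:
quadratic: (j50)² + 63·j50 + 2500 = 0 + j3150 → |·| ≈ 3150, ∠ ≈ 90.00°
|G| = 125000 / 3150 ≈ 39.683
Gain = 20 log₁₀(39.683) ≈ 31.97 dB
∠G = 0.00° − 90.00° = -90.00°

32.0 dB, -90.0°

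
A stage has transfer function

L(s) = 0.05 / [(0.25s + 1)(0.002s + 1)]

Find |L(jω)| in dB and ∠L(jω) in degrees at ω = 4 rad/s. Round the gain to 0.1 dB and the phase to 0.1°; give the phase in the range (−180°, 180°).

-29.0 dB, -45.5°

At ω = 4 rad/s:
pole (1 + j4·0.25) = 1 + j1 → |·| ≈ 1.4142, ∠ ≈ 45.00°
pole (1 + j4·0.002) = 1 + j0.008 → |·| ≈ 1, ∠ ≈ 0.46°
|L| = 0.05 · 1 / (1.4142 · 1) ≈ 0.035356
Gain = 20 log₁₀(0.035356) ≈ -29.03 dB
∠L = (0°) − (45.00° + 0.46°) = -45.46°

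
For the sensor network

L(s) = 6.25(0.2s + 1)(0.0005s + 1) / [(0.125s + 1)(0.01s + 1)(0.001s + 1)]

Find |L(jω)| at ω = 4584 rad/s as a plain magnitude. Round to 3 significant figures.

At ω = 4584 rad/s:
zero (1 + j4584·0.2) = 1 + j916.8 → |·| ≈ 916.8, ∠ ≈ 89.94°
zero (1 + j4584·0.0005) = 1 + j2.292 → |·| ≈ 2.5007, ∠ ≈ 66.43°
pole (1 + j4584·0.125) = 1 + j573 → |·| ≈ 573, ∠ ≈ 89.90°
pole (1 + j4584·0.01) = 1 + j45.84 → |·| ≈ 45.851, ∠ ≈ 88.75°
pole (1 + j4584·0.001) = 1 + j4.584 → |·| ≈ 4.6918, ∠ ≈ 77.69°
|L| = 6.25 · 916.8 · 2.5007 / (573 · 45.851 · 4.6918) ≈ 0.11624

0.116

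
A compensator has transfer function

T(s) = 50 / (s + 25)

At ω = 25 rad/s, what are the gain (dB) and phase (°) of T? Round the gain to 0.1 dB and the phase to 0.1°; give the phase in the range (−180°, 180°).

3.0 dB, -45.0°

At s = jω = j25:
pole (s+25): 25 + j25 → |·| = √(25²+25²) = √1250 ≈ 35.355, ∠ = arctan(25/25) ≈ 45.00°
|T| = 50 / 35.355 ≈ 1.4142
Gain = 20 log₁₀(1.4142) ≈ 3.01 dB
∠T = 0.00° − 45.00° = -45.00°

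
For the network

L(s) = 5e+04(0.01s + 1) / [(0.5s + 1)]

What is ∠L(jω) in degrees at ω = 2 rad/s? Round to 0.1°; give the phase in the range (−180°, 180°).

-43.9°

At ω = 2 rad/s:
zero (1 + j2·0.01) = 1 + j0.02 → |·| ≈ 1.0002, ∠ ≈ 1.15°
pole (1 + j2·0.5) = 1 + j1 → |·| ≈ 1.4142, ∠ ≈ 45.00°
∠L = (1.15°) − (45.00°) = -43.85°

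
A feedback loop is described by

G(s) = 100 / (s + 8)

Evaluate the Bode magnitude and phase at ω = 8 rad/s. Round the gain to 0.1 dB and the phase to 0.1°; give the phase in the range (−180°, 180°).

18.9 dB, -45.0°

At s = jω = j8:
pole (s+8): 8 + j8 → |·| = √(8²+8²) = √128 ≈ 11.314, ∠ = arctan(8/8) ≈ 45.00°
|G| = 100 / 11.314 ≈ 8.8386
Gain = 20 log₁₀(8.8386) ≈ 18.93 dB
∠G = 0.00° − 45.00° = -45.00°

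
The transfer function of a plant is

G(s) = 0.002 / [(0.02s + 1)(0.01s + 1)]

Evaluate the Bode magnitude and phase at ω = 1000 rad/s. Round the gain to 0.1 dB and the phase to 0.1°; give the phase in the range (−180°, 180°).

-100.1 dB, -171.4°

At ω = 1000 rad/s:
pole (1 + j1000·0.02) = 1 + j20 → |·| ≈ 20.025, ∠ ≈ 87.14°
pole (1 + j1000·0.01) = 1 + j10 → |·| ≈ 10.05, ∠ ≈ 84.29°
|G| = 0.002 · 1 / (20.025 · 10.05) ≈ 9.9378e-06
Gain = 20 log₁₀(9.9378e-06) ≈ -100.05 dB
∠G = (0°) − (87.14° + 84.29°) = -171.43°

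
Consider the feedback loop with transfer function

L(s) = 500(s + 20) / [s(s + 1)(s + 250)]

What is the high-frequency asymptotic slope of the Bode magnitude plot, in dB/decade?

-40 dB/decade

Each pole contributes −20 dB/decade at high frequency; each zero contributes +20 dB/decade.
Net: 1 zero(s) − 3 pole(s) → -40 dB/decade.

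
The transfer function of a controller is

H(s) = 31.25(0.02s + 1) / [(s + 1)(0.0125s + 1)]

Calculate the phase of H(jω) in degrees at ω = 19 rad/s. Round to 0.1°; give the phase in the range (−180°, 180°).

-79.5°

At ω = 19 rad/s:
zero (1 + j19·0.02) = 1 + j0.38 → |·| ≈ 1.0698, ∠ ≈ 20.81°
pole (1 + j19·1) = 1 + j19 → |·| ≈ 19.026, ∠ ≈ 86.99°
pole (1 + j19·0.0125) = 1 + j0.2375 → |·| ≈ 1.0278, ∠ ≈ 13.36°
∠H = (20.81°) − (86.99° + 13.36°) = -79.54°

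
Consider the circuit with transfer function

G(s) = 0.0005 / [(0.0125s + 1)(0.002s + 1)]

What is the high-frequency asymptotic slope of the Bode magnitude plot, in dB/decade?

-40 dB/decade

Each pole contributes −20 dB/decade at high frequency; each zero contributes +20 dB/decade.
Net: 0 zero(s) − 2 pole(s) → -40 dB/decade.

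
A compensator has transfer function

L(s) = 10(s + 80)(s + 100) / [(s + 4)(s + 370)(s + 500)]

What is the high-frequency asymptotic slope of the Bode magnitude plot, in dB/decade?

Each pole contributes −20 dB/decade at high frequency; each zero contributes +20 dB/decade.
Net: 2 zero(s) − 3 pole(s) → -20 dB/decade.

-20 dB/decade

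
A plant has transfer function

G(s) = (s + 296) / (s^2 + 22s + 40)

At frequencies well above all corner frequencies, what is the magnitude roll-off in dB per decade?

-20 dB/decade

Each pole contributes −20 dB/decade at high frequency; each zero contributes +20 dB/decade.
Net: 1 zero(s) − 2 pole(s) → -20 dB/decade.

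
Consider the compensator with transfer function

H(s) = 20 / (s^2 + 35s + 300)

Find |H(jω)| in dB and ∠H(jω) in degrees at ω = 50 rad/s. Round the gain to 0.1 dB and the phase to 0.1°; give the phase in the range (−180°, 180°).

Substitute s = j50:
Numerator: 20 = 20 + j0
Denominator: (j50)^2 + 35(j50) + 300 = -2200 + j1750
|N| = √(20² + 0²) ≈ 20, ∠N ≈ 0.00°
|D| = √(2200² + 1750²) ≈ 2811.1, ∠D ≈ 141.50°
|H| = 20 / 2811.1 ≈ 0.0071147
Gain = 20 log₁₀(0.0071147) ≈ -42.96 dB
∠H = 0.00° − 141.50° = -141.50°

-43.0 dB, -141.5°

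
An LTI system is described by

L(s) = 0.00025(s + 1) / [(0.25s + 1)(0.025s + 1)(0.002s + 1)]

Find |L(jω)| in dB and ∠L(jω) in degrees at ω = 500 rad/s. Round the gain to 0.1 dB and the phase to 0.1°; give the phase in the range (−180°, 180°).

At ω = 500 rad/s:
zero (1 + j500·1) = 1 + j500 → |·| ≈ 500, ∠ ≈ 89.89°
pole (1 + j500·0.25) = 1 + j125 → |·| ≈ 125, ∠ ≈ 89.54°
pole (1 + j500·0.025) = 1 + j12.5 → |·| ≈ 12.54, ∠ ≈ 85.43°
pole (1 + j500·0.002) = 1 + j1 → |·| ≈ 1.4142, ∠ ≈ 45.00°
|L| = 0.00025 · 500 / (125 · 12.54 · 1.4142) ≈ 5.6389e-05
Gain = 20 log₁₀(5.6389e-05) ≈ -84.98 dB
∠L = (89.89°) − (89.54° + 85.43° + 45.00°) = -130.08°

-85.0 dB, -130.1°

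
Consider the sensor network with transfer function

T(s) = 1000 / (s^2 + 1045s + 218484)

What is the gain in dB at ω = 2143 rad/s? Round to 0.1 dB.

Substitute s = j2143:
Numerator: 1000 = 1000 + j0
Denominator: (j2143)^2 + 1045(j2143) + 218484 = -4373965 + j2239435
|N| = √(1000² + 0²) ≈ 1000, ∠N ≈ 0.00°
|D| = √(4373965² + 2239435²) ≈ 4.9139e+06, ∠D ≈ 152.89°
|T| = 1000 / 4.9139e+06 ≈ 0.0002035
Gain = 20 log₁₀(0.0002035) ≈ -73.83 dB

-73.8 dB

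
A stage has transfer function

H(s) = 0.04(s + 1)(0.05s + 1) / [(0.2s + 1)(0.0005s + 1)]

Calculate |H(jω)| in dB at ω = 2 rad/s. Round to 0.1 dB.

-21.6 dB

At ω = 2 rad/s:
zero (1 + j2·1) = 1 + j2 → |·| ≈ 2.2361, ∠ ≈ 63.43°
zero (1 + j2·0.05) = 1 + j0.1 → |·| ≈ 1.005, ∠ ≈ 5.71°
pole (1 + j2·0.2) = 1 + j0.4 → |·| ≈ 1.077, ∠ ≈ 21.80°
pole (1 + j2·0.0005) = 1 + j0.001 → |·| ≈ 1, ∠ ≈ 0.06°
|H| = 0.04 · 2.2361 · 1.005 / (1.077 · 1) ≈ 0.083464
Gain = 20 log₁₀(0.083464) ≈ -21.57 dB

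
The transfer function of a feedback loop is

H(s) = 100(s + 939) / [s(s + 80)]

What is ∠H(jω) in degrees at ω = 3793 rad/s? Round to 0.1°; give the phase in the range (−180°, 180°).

At s = jω = j3793:
zero (s+939): 939 + j3793 → |·| = √(939²+3793²) = √15268570 ≈ 3907.5, ∠ = arctan(3793/939) ≈ 76.10°
pole (s+80): 80 + j3793 → |·| = √(80²+3793²) = √14393249 ≈ 3793.8, ∠ = arctan(3793/80) ≈ 88.79°
pole at origin: |s| = 3793, ∠ = 90.00° (in denominator)
∠H = 76.10° − 178.79° = -102.69°

-102.7°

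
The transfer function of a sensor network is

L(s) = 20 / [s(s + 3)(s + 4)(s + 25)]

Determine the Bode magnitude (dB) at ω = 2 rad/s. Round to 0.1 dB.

-32.1 dB

At s = jω = j2:
pole (s+3): 3 + j2 → |·| = √(3²+2²) = √13 ≈ 3.6056, ∠ = arctan(2/3) ≈ 33.69°
pole (s+4): 4 + j2 → |·| = √(4²+2²) = √20 ≈ 4.4721, ∠ = arctan(2/4) ≈ 26.57°
pole (s+25): 25 + j2 → |·| = √(25²+2²) = √629 ≈ 25.08, ∠ = arctan(2/25) ≈ 4.57°
pole at origin: |s| = 2, ∠ = 90.00° (in denominator)
|L| = 20 / 808.81 ≈ 0.024728
Gain = 20 log₁₀(0.024728) ≈ -32.14 dB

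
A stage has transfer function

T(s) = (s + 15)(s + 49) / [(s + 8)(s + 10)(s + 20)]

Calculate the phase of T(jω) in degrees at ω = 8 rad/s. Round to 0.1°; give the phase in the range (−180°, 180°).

At s = jω = j8:
zero (s+15): 15 + j8 → |·| = √(15²+8²) = √289 ≈ 17, ∠ = arctan(8/15) ≈ 28.07°
zero (s+49): 49 + j8 → |·| = √(49²+8²) = √2465 ≈ 49.649, ∠ = arctan(8/49) ≈ 9.27°
pole (s+8): 8 + j8 → |·| = √(8²+8²) = √128 ≈ 11.314, ∠ = arctan(8/8) ≈ 45.00°
pole (s+10): 10 + j8 → |·| = √(10²+8²) = √164 ≈ 12.806, ∠ = arctan(8/10) ≈ 38.66°
pole (s+20): 20 + j8 → |·| = √(20²+8²) = √464 ≈ 21.541, ∠ = arctan(8/20) ≈ 21.80°
∠T = 37.34° − 105.46° = -68.12°

-68.1°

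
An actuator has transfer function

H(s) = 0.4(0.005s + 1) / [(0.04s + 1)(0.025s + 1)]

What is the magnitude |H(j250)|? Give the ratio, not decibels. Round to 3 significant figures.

0.0101

At ω = 250 rad/s:
zero (1 + j250·0.005) = 1 + j1.25 → |·| ≈ 1.6008, ∠ ≈ 51.34°
pole (1 + j250·0.04) = 1 + j10 → |·| ≈ 10.05, ∠ ≈ 84.29°
pole (1 + j250·0.025) = 1 + j6.25 → |·| ≈ 6.3295, ∠ ≈ 80.91°
|H| = 0.4 · 1.6008 / (10.05 · 6.3295) ≈ 0.010066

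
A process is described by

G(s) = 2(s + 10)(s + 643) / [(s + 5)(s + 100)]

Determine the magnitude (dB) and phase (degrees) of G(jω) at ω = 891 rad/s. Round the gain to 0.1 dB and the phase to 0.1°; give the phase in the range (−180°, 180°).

7.8 dB, -29.7°

At s = jω = j891:
zero (s+10): 10 + j891 → |·| = √(10²+891²) = √793981 ≈ 891.06, ∠ = arctan(891/10) ≈ 89.36°
zero (s+643): 643 + j891 → |·| = √(643²+891²) = √1207330 ≈ 1098.8, ∠ = arctan(891/643) ≈ 54.18°
pole (s+5): 5 + j891 → |·| = √(5²+891²) = √793906 ≈ 891.01, ∠ = arctan(891/5) ≈ 89.68°
pole (s+100): 100 + j891 → |·| = √(100²+891²) = √803881 ≈ 896.59, ∠ = arctan(891/100) ≈ 83.60°
|G| = 2 · 9.791e+05 / 7.9887e+05 ≈ 2.4512
Gain = 20 log₁₀(2.4512) ≈ 7.79 dB
∠G = 143.54° − 173.28° = -29.74°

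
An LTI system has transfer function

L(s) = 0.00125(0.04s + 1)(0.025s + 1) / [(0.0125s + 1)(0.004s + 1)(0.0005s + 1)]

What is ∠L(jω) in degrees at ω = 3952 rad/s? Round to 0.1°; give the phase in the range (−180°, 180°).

At ω = 3952 rad/s:
zero (1 + j3952·0.04) = 1 + j158.08 → |·| ≈ 158.08, ∠ ≈ 89.64°
zero (1 + j3952·0.025) = 1 + j98.8 → |·| ≈ 98.805, ∠ ≈ 89.42°
pole (1 + j3952·0.0125) = 1 + j49.4 → |·| ≈ 49.41, ∠ ≈ 88.84°
pole (1 + j3952·0.004) = 1 + j15.808 → |·| ≈ 15.84, ∠ ≈ 86.38°
pole (1 + j3952·0.0005) = 1 + j1.976 → |·| ≈ 2.2146, ∠ ≈ 63.16°
∠L = (89.64° + 89.42°) − (88.84° + 86.38° + 63.16°) = -59.32°

-59.3°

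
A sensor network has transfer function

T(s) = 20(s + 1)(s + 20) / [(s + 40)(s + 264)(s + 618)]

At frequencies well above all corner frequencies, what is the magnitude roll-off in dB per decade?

-20 dB/decade

Each pole contributes −20 dB/decade at high frequency; each zero contributes +20 dB/decade.
Net: 2 zero(s) − 3 pole(s) → -20 dB/decade.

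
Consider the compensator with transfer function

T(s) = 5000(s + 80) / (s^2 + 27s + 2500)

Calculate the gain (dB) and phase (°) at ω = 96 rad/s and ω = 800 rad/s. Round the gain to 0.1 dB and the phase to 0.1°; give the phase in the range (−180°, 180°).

ω = 96: 38.8 dB, -108.7°; ω = 800: 16.0 dB, -93.8°

At s = jω = j96:
zero (s+80): 80 + j96 → |·| = √(80²+96²) = √15616 ≈ 124.96, ∠ = arctan(96/80) ≈ 50.19°
quadratic: (j96)² + 27·j96 + 2500 = -6716 + j2592 → |·| ≈ 7198.8, ∠ ≈ 158.90°
|T| = 5000 · 124.96 / 7198.8 ≈ 86.792
Gain = 20 log₁₀(86.792) ≈ 38.77 dB
∠T = 50.19° − 158.90° = -108.71°

At s = jω = j800:
zero (s+80): 80 + j800 → |·| = √(80²+800²) = √646400 ≈ 803.99, ∠ = arctan(800/80) ≈ 84.29°
quadratic: (j800)² + 27·j800 + 2500 = -637500 + j21600 → |·| ≈ 6.3787e+05, ∠ ≈ 178.06°
|T| = 5000 · 803.99 / 6.3787e+05 ≈ 6.3021
Gain = 20 log₁₀(6.3021) ≈ 15.99 dB
∠T = 84.29° − 178.06° = -93.77°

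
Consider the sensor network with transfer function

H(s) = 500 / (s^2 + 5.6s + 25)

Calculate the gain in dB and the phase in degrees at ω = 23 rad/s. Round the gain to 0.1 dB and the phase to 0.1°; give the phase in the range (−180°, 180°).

At s = jω = j23:
quadratic: (j23)² + 5.6·j23 + 25 = -504 + j128.8 → |·| ≈ 520.2, ∠ ≈ 165.66°
|H| = 500 / 520.2 ≈ 0.96117
Gain = 20 log₁₀(0.96117) ≈ -0.34 dB
∠H = 0.00° − 165.66° = -165.66°

-0.3 dB, -165.7°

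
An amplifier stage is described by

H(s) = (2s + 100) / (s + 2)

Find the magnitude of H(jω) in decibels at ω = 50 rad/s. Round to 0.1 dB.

Substitute s = j50:
Numerator: 2(j50) + 100 = 100 + j100
Denominator: (j50) + 2 = 2 + j50
|N| = √(100² + 100²) ≈ 141.42, ∠N ≈ 45.00°
|D| = √(2² + 50²) ≈ 50.04, ∠D ≈ 87.71°
|H| = 141.42 / 50.04 ≈ 2.8261
Gain = 20 log₁₀(2.8261) ≈ 9.02 dB

9.0 dB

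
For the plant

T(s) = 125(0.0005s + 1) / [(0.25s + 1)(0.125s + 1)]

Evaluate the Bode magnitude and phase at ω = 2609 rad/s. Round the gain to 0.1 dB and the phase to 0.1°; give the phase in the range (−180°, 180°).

At ω = 2609 rad/s:
zero (1 + j2609·0.0005) = 1 + j1.3045 → |·| ≈ 1.6437, ∠ ≈ 52.53°
pole (1 + j2609·0.25) = 1 + j652.25 → |·| ≈ 652.25, ∠ ≈ 89.91°
pole (1 + j2609·0.125) = 1 + j326.125 → |·| ≈ 326.13, ∠ ≈ 89.82°
|T| = 125 · 1.6437 / (652.25 · 326.13) ≈ 0.00096589
Gain = 20 log₁₀(0.00096589) ≈ -60.30 dB
∠T = (52.53°) − (89.91° + 89.82°) = -127.20°

-60.3 dB, -127.2°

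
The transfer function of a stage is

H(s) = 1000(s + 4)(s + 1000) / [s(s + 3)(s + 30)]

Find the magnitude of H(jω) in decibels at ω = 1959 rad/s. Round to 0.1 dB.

At s = jω = j1959:
zero (s+4): 4 + j1959 → |·| = √(4²+1959²) = √3837697 ≈ 1959, ∠ = arctan(1959/4) ≈ 89.88°
zero (s+1000): 1000 + j1959 → |·| = √(1000²+1959²) = √4837681 ≈ 2199.5, ∠ = arctan(1959/1000) ≈ 62.96°
pole (s+3): 3 + j1959 → |·| = √(3²+1959²) = √3837690 ≈ 1959, ∠ = arctan(1959/3) ≈ 89.91°
pole (s+30): 30 + j1959 → |·| = √(30²+1959²) = √3838581 ≈ 1959.2, ∠ = arctan(1959/30) ≈ 89.12°
pole at origin: |s| = 1959, ∠ = 90.00° (in denominator)
|H| = 1000 · 4.3088e+06 / 7.5188e+09 ≈ 0.57307
Gain = 20 log₁₀(0.57307) ≈ -4.84 dB

-4.8 dB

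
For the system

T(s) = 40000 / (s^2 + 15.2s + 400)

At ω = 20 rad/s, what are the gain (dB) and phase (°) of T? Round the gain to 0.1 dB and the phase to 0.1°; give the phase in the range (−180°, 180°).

At s = jω = j20:
quadratic: (j20)² + 15.2·j20 + 400 = 0 + j304 → |·| ≈ 304, ∠ ≈ 90.00°
|T| = 40000 / 304 ≈ 131.58
Gain = 20 log₁₀(131.58) ≈ 42.38 dB
∠T = 0.00° − 90.00° = -90.00°

42.4 dB, -90.0°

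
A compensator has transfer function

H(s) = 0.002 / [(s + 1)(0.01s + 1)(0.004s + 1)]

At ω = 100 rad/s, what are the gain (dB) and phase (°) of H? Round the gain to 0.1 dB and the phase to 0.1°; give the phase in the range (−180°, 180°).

At ω = 100 rad/s:
pole (1 + j100·1) = 1 + j100 → |·| ≈ 100, ∠ ≈ 89.43°
pole (1 + j100·0.01) = 1 + j1 → |·| ≈ 1.4142, ∠ ≈ 45.00°
pole (1 + j100·0.004) = 1 + j0.4 → |·| ≈ 1.077, ∠ ≈ 21.80°
|H| = 0.002 · 1 / (100 · 1.4142 · 1.077) ≈ 1.3131e-05
Gain = 20 log₁₀(1.3131e-05) ≈ -97.63 dB
∠H = (0°) − (89.43° + 45.00° + 21.80°) = -156.23°

-97.6 dB, -156.2°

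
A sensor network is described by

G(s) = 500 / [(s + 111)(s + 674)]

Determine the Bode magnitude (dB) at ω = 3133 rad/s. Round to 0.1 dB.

-86.1 dB

At s = jω = j3133:
pole (s+111): 111 + j3133 → |·| = √(111²+3133²) = √9828010 ≈ 3135, ∠ = arctan(3133/111) ≈ 87.97°
pole (s+674): 674 + j3133 → |·| = √(674²+3133²) = √10269965 ≈ 3204.7, ∠ = arctan(3133/674) ≈ 77.86°
|G| = 500 / 1.0047e+07 ≈ 4.9766e-05
Gain = 20 log₁₀(4.9766e-05) ≈ -86.06 dB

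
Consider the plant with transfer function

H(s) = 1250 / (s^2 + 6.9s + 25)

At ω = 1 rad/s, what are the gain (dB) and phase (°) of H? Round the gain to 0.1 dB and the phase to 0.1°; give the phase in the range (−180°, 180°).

At s = jω = j1:
quadratic: (j1)² + 6.9·j1 + 25 = 24 + j6.9 → |·| ≈ 24.972, ∠ ≈ 16.04°
|H| = 1250 / 24.972 ≈ 50.056
Gain = 20 log₁₀(50.056) ≈ 33.99 dB
∠H = 0.00° − 16.04° = -16.04°

34.0 dB, -16.0°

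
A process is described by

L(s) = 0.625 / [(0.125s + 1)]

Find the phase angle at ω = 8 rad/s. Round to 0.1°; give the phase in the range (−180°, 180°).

-45.0°

At ω = 8 rad/s:
pole (1 + j8·0.125) = 1 + j1 → |·| ≈ 1.4142, ∠ ≈ 45.00°
∠L = (0°) − (45.00°) = -45.00°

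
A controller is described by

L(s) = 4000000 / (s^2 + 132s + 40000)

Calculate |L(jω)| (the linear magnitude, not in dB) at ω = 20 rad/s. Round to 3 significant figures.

101

At s = jω = j20:
quadratic: (j20)² + 132·j20 + 40000 = 39600 + j2640 → |·| ≈ 39688, ∠ ≈ 3.81°
|L| = 4000000 / 39688 ≈ 100.79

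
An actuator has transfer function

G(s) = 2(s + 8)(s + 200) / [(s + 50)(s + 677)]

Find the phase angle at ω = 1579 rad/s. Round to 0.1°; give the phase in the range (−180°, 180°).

At s = jω = j1579:
zero (s+8): 8 + j1579 → |·| = √(8²+1579²) = √2493305 ≈ 1579, ∠ = arctan(1579/8) ≈ 89.71°
zero (s+200): 200 + j1579 → |·| = √(200²+1579²) = √2533241 ≈ 1591.6, ∠ = arctan(1579/200) ≈ 82.78°
pole (s+50): 50 + j1579 → |·| = √(50²+1579²) = √2495741 ≈ 1579.8, ∠ = arctan(1579/50) ≈ 88.19°
pole (s+677): 677 + j1579 → |·| = √(677²+1579²) = √2951570 ≈ 1718, ∠ = arctan(1579/677) ≈ 66.79°
∠G = 172.49° − 154.98° = 17.51°

17.5°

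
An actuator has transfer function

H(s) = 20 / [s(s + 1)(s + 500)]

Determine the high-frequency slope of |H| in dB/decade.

Each pole contributes −20 dB/decade at high frequency; each zero contributes +20 dB/decade.
Net: 0 zero(s) − 3 pole(s) → -60 dB/decade.

-60 dB/decade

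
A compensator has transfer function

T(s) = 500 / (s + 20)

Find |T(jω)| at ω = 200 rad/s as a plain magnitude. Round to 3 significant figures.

2.49

At s = jω = j200:
pole (s+20): 20 + j200 → |·| = √(20²+200²) = √40400 ≈ 201, ∠ = arctan(200/20) ≈ 84.29°
|T| = 500 / 201 ≈ 2.4876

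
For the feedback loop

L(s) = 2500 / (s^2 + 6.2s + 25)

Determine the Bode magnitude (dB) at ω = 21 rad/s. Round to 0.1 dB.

At s = jω = j21:
quadratic: (j21)² + 6.2·j21 + 25 = -416 + j130.2 → |·| ≈ 435.9, ∠ ≈ 162.62°
|L| = 2500 / 435.9 ≈ 5.7353
Gain = 20 log₁₀(5.7353) ≈ 15.17 dB

15.2 dB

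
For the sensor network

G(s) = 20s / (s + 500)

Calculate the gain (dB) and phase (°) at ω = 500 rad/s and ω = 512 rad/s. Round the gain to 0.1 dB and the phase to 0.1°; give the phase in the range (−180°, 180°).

ω = 500: 23.0 dB, 45.0°; ω = 512: 23.1 dB, 44.3°

At s = jω = j500:
zero at origin: s = j500 → |·| = 500, ∠ = 90.00°
pole (s+500): 500 + j500 → |·| = √(500²+500²) = √500000 ≈ 707.11, ∠ = arctan(500/500) ≈ 45.00°
|G| = 20 · 500 / 707.11 ≈ 14.142
Gain = 20 log₁₀(14.142) ≈ 23.01 dB
∠G = 90.00° − 45.00° = 45.00°

At s = jω = j512:
zero at origin: s = j512 → |·| = 512, ∠ = 90.00°
pole (s+500): 500 + j512 → |·| = √(500²+512²) = √512144 ≈ 715.64, ∠ = arctan(512/500) ≈ 45.68°
|G| = 20 · 512 / 715.64 ≈ 14.309
Gain = 20 log₁₀(14.309) ≈ 23.11 dB
∠G = 90.00° − 45.68° = 44.32°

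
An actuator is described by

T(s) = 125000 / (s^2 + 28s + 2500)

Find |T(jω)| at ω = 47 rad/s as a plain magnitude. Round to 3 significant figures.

At s = jω = j47:
quadratic: (j47)² + 28·j47 + 2500 = 291 + j1316 → |·| ≈ 1347.8, ∠ ≈ 77.53°
|T| = 125000 / 1347.8 ≈ 92.744

92.7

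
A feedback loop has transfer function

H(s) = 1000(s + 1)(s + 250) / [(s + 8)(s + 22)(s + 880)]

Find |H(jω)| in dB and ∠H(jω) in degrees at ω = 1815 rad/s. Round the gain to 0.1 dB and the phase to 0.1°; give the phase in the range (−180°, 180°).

At s = jω = j1815:
zero (s+1): 1 + j1815 → |·| = √(1²+1815²) = √3294226 ≈ 1815, ∠ = arctan(1815/1) ≈ 89.97°
zero (s+250): 250 + j1815 → |·| = √(250²+1815²) = √3356725 ≈ 1832.1, ∠ = arctan(1815/250) ≈ 82.16°
pole (s+8): 8 + j1815 → |·| = √(8²+1815²) = √3294289 ≈ 1815, ∠ = arctan(1815/8) ≈ 89.75°
pole (s+22): 22 + j1815 → |·| = √(22²+1815²) = √3294709 ≈ 1815.1, ∠ = arctan(1815/22) ≈ 89.31°
pole (s+880): 880 + j1815 → |·| = √(880²+1815²) = √4068625 ≈ 2017.1, ∠ = arctan(1815/880) ≈ 64.13°
|H| = 1000 · 3.3253e+06 / 6.6451e+09 ≈ 0.50041
Gain = 20 log₁₀(0.50041) ≈ -6.01 dB
∠H = 172.13° − 243.19° = -71.06°

-6.0 dB, -71.1°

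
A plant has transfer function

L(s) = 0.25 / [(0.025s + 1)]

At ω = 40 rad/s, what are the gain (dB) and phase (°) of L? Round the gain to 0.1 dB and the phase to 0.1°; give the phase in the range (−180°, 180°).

At ω = 40 rad/s:
pole (1 + j40·0.025) = 1 + j1 → |·| ≈ 1.4142, ∠ ≈ 45.00°
|L| = 0.25 · 1 / (1.4142) ≈ 0.17678
Gain = 20 log₁₀(0.17678) ≈ -15.05 dB
∠L = (0°) − (45.00°) = -45.00°

-15.1 dB, -45.0°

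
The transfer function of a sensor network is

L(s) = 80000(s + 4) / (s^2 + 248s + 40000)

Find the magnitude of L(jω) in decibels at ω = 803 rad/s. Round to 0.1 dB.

At s = jω = j803:
zero (s+4): 4 + j803 → |·| = √(4²+803²) = √644825 ≈ 803.01, ∠ = arctan(803/4) ≈ 89.71°
quadratic: (j803)² + 248·j803 + 40000 = -604809 + j199144 → |·| ≈ 6.3675e+05, ∠ ≈ 161.77°
|L| = 80000 · 803.01 / 6.3675e+05 ≈ 100.89
Gain = 20 log₁₀(100.89) ≈ 40.08 dB

40.1 dB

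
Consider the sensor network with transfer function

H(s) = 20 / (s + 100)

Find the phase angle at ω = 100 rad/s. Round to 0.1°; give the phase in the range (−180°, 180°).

-45.0°

Substitute s = j100:
Numerator: 20 = 20 + j0
Denominator: (j100) + 100 = 100 + j100
|N| = √(20² + 0²) ≈ 20, ∠N ≈ 0.00°
|D| = √(100² + 100²) ≈ 141.42, ∠D ≈ 45.00°
∠H = 0.00° − 45.00° = -45.00°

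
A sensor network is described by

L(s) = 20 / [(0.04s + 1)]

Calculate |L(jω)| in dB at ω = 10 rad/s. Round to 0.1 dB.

At ω = 10 rad/s:
pole (1 + j10·0.04) = 1 + j0.4 → |·| ≈ 1.077, ∠ ≈ 21.80°
|L| = 20 · 1 / (1.077) ≈ 18.57
Gain = 20 log₁₀(18.57) ≈ 25.38 dB

25.4 dB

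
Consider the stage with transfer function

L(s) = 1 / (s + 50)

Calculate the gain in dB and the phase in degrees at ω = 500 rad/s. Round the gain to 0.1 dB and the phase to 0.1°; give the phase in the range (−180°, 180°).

Substitute s = j500:
Numerator: 1 = 1 + j0
Denominator: (j500) + 50 = 50 + j500
|N| = √(1² + 0²) ≈ 1, ∠N ≈ 0.00°
|D| = √(50² + 500²) ≈ 502.49, ∠D ≈ 84.29°
|L| = 1 / 502.49 ≈ 0.0019901
Gain = 20 log₁₀(0.0019901) ≈ -54.02 dB
∠L = 0.00° − 84.29° = -84.29°

-54.0 dB, -84.3°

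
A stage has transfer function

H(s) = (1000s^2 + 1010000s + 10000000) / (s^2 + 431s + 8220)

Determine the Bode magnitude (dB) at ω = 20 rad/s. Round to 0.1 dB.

Substitute s = j20:
Numerator: 1000(j20)^2 + 1010000(j20) + 10000000 = 9600000 + j20200000
Denominator: (j20)^2 + 431(j20) + 8220 = 7820 + j8620
|N| = √(9600000² + 20200000²) ≈ 2.2365e+07, ∠N ≈ 64.58°
|D| = √(7820² + 8620²) ≈ 11639, ∠D ≈ 47.79°
|H| = 2.2365e+07 / 11639 ≈ 1921.6
Gain = 20 log₁₀(1921.6) ≈ 65.67 dB

65.7 dB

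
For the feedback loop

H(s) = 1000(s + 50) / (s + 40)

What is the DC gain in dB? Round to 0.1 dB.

61.9 dB

H(0) = 1000·50 / (40) = 1250
20 log₁₀(1250) ≈ 61.94 dB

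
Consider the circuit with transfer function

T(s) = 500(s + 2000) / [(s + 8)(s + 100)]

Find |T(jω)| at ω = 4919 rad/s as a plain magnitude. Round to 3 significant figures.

At s = jω = j4919:
zero (s+2000): 2000 + j4919 → |·| = √(2000²+4919²) = √28196561 ≈ 5310, ∠ = arctan(4919/2000) ≈ 67.87°
pole (s+8): 8 + j4919 → |·| = √(8²+4919²) = √24196625 ≈ 4919, ∠ = arctan(4919/8) ≈ 89.91°
pole (s+100): 100 + j4919 → |·| = √(100²+4919²) = √24206561 ≈ 4920, ∠ = arctan(4919/100) ≈ 88.84°
|T| = 500 · 5310 / 2.4201e+07 ≈ 0.10971

0.110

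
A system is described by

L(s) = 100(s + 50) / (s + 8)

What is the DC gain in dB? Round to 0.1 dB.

L(0) = 100·50 / (8) = 625
20 log₁₀(625) ≈ 55.92 dB

55.9 dB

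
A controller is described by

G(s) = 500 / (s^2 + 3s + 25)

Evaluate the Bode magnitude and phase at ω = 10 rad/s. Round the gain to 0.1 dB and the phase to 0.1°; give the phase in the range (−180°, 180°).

15.8 dB, -158.2°

At s = jω = j10:
quadratic: (j10)² + 3·j10 + 25 = -75 + j30 → |·| ≈ 80.777, ∠ ≈ 158.20°
|G| = 500 / 80.777 ≈ 6.1899
Gain = 20 log₁₀(6.1899) ≈ 15.83 dB
∠G = 0.00° − 158.20° = -158.20°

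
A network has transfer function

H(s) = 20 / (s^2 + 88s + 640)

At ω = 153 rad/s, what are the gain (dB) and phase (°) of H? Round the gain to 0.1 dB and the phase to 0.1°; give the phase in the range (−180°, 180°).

-62.4 dB, -149.4°

Substitute s = j153:
Numerator: 20 = 20 + j0
Denominator: (j153)^2 + 88(j153) + 640 = -22769 + j13464
|N| = √(20² + 0²) ≈ 20, ∠N ≈ 0.00°
|D| = √(22769² + 13464²) ≈ 26452, ∠D ≈ 149.40°
|H| = 20 / 26452 ≈ 0.00075609
Gain = 20 log₁₀(0.00075609) ≈ -62.43 dB
∠H = 0.00° − 149.40° = -149.40°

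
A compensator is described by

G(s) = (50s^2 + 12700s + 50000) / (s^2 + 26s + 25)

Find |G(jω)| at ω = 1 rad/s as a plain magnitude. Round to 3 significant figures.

Substitute s = j1:
Numerator: 50(j1)^2 + 12700(j1) + 50000 = 49950 + j12700
Denominator: (j1)^2 + 26(j1) + 25 = 24 + j26
|N| = √(49950² + 12700²) ≈ 51539, ∠N ≈ 14.27°
|D| = √(24² + 26²) ≈ 35.384, ∠D ≈ 47.29°
|G| = 51539 / 35.384 ≈ 1456.6

1.46e+03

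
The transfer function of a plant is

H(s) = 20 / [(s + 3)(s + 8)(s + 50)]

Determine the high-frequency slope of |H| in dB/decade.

Each pole contributes −20 dB/decade at high frequency; each zero contributes +20 dB/decade.
Net: 0 zero(s) − 3 pole(s) → -60 dB/decade.

-60 dB/decade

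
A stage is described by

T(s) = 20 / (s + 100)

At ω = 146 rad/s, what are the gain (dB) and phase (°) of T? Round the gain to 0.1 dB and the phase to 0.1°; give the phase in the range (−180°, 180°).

-18.9 dB, -55.6°

At s = jω = j146:
pole (s+100): 100 + j146 → |·| = √(100²+146²) = √31316 ≈ 176.96, ∠ = arctan(146/100) ≈ 55.59°
|T| = 20 / 176.96 ≈ 0.11302
Gain = 20 log₁₀(0.11302) ≈ -18.94 dB
∠T = 0.00° − 55.59° = -55.59°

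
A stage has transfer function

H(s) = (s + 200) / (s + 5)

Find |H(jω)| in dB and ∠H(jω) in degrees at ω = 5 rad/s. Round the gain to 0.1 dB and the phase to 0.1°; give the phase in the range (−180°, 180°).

Substitute s = j5:
Numerator: (j5) + 200 = 200 + j5
Denominator: (j5) + 5 = 5 + j5
|N| = √(200² + 5²) ≈ 200.06, ∠N ≈ 1.43°
|D| = √(5² + 5²) ≈ 7.0711, ∠D ≈ 45.00°
|H| = 200.06 / 7.0711 ≈ 28.293
Gain = 20 log₁₀(28.293) ≈ 29.03 dB
∠H = 1.43° − 45.00° = -43.57°

29.0 dB, -43.6°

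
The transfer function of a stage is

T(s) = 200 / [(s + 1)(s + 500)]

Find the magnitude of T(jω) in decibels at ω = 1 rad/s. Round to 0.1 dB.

-11.0 dB

At s = jω = j1:
pole (s+1): 1 + j1 → |·| = √(1²+1²) = √2 ≈ 1.4142, ∠ = arctan(1/1) ≈ 45.00°
pole (s+500): 500 + j1 → |·| = √(500²+1²) = √250001 ≈ 500, ∠ = arctan(1/500) ≈ 0.11°
|T| = 200 / 707.1 ≈ 0.28285
Gain = 20 log₁₀(0.28285) ≈ -10.97 dB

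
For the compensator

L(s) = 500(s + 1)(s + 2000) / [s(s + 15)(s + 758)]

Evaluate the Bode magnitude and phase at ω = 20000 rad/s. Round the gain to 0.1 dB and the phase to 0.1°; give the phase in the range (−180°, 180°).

At s = jω = j20000:
zero (s+1): 1 + j20000 → |·| = √(1²+20000²) = √400000001 ≈ 20000, ∠ = arctan(20000/1) ≈ 90.00°
zero (s+2000): 2000 + j20000 → |·| = √(2000²+20000²) = √404000000 ≈ 20100, ∠ = arctan(20000/2000) ≈ 84.29°
pole (s+15): 15 + j20000 → |·| = √(15²+20000²) = √400000225 ≈ 20000, ∠ = arctan(20000/15) ≈ 89.96°
pole (s+758): 758 + j20000 → |·| = √(758²+20000²) = √400574564 ≈ 20014, ∠ = arctan(20000/758) ≈ 87.83°
pole at origin: |s| = 20000, ∠ = 90.00° (in denominator)
|L| = 500 · 4.02e+08 / 8.0056e+12 ≈ 0.025107
Gain = 20 log₁₀(0.025107) ≈ -32.00 dB
∠L = 174.29° − 267.79° = -93.50°

-32.0 dB, -93.5°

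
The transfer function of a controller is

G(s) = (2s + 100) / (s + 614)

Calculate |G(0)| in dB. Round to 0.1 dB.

-15.8 dB

G(0) = 100 / 614 ≈ 0.16287
20 log₁₀(0.16287) ≈ -15.76 dB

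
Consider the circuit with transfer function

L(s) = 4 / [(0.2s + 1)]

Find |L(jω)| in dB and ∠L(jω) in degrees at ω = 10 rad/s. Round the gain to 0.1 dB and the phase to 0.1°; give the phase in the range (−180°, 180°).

At ω = 10 rad/s:
pole (1 + j10·0.2) = 1 + j2 → |·| ≈ 2.2361, ∠ ≈ 63.43°
|L| = 4 · 1 / (2.2361) ≈ 1.7888
Gain = 20 log₁₀(1.7888) ≈ 5.05 dB
∠L = (0°) − (63.43°) = -63.43°

5.1 dB, -63.4°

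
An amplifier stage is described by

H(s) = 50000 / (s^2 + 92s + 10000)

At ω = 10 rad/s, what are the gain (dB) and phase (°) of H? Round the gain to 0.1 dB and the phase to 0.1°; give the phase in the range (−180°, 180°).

At s = jω = j10:
quadratic: (j10)² + 92·j10 + 10000 = 9900 + j920 → |·| ≈ 9942.7, ∠ ≈ 5.31°
|H| = 50000 / 9942.7 ≈ 5.0288
Gain = 20 log₁₀(5.0288) ≈ 14.03 dB
∠H = 0.00° − 5.31° = -5.31°

14.0 dB, -5.3°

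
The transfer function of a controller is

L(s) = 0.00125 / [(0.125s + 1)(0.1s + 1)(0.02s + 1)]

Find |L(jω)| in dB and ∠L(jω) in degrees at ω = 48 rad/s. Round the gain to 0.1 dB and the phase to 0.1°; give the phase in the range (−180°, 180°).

-90.4 dB, 157.4°

At ω = 48 rad/s:
pole (1 + j48·0.125) = 1 + j6 → |·| ≈ 6.0828, ∠ ≈ 80.54°
pole (1 + j48·0.1) = 1 + j4.8 → |·| ≈ 4.9031, ∠ ≈ 78.23°
pole (1 + j48·0.02) = 1 + j0.96 → |·| ≈ 1.3862, ∠ ≈ 43.83°
|L| = 0.00125 · 1 / (6.0828 · 4.9031 · 1.3862) ≈ 3.0235e-05
Gain = 20 log₁₀(3.0235e-05) ≈ -90.39 dB
∠L = (0°) − (80.54° + 78.23° + 43.83°) = -202.60° ≡ 157.40° (principal value)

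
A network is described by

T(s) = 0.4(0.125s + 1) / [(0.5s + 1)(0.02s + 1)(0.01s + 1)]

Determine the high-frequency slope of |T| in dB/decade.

Each pole contributes −20 dB/decade at high frequency; each zero contributes +20 dB/decade.
Net: 1 zero(s) − 3 pole(s) → -40 dB/decade.

-40 dB/decade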